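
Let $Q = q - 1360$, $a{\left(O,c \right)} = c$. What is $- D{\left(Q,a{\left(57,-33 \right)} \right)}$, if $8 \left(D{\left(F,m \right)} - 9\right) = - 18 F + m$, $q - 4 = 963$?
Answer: $- \frac{7113}{8} \approx -889.13$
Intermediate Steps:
$q = 967$ ($q = 4 + 963 = 967$)
$Q = -393$ ($Q = 967 - 1360 = -393$)
$D{\left(F,m \right)} = 9 - \frac{9 F}{4} + \frac{m}{8}$ ($D{\left(F,m \right)} = 9 + \frac{- 18 F + m}{8} = 9 + \frac{m - 18 F}{8} = 9 - \left(- \frac{m}{8} + \frac{9 F}{4}\right) = 9 - \frac{9 F}{4} + \frac{m}{8}$)
$- D{\left(Q,a{\left(57,-33 \right)} \right)} = - (9 - - \frac{3537}{4} + \frac{1}{8} \left(-33\right)) = - (9 + \frac{3537}{4} - \frac{33}{8}) = \left(-1\right) \frac{7113}{8} = - \frac{7113}{8}$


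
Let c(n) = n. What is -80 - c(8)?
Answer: -88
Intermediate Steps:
-80 - c(8) = -80 - 1*8 = -80 - 8 = -88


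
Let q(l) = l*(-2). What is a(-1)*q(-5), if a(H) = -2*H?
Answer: 20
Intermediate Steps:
q(l) = -2*l
a(-1)*q(-5) = (-2*(-1))*(-2*(-5)) = 2*10 = 20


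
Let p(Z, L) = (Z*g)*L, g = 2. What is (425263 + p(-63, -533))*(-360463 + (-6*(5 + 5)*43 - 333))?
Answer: -178933973296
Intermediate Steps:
p(Z, L) = 2*L*Z (p(Z, L) = (Z*2)*L = (2*Z)*L = 2*L*Z)
(425263 + p(-63, -533))*(-360463 + (-6*(5 + 5)*43 - 333)) = (425263 + 2*(-533)*(-63))*(-360463 + (-6*(5 + 5)*43 - 333)) = (425263 + 67158)*(-360463 + (-6*10*43 - 333)) = 492421*(-360463 + (-60*43 - 333)) = 492421*(-360463 + (-2580 - 333)) = 492421*(-360463 - 2913) = 492421*(-363376) = -178933973296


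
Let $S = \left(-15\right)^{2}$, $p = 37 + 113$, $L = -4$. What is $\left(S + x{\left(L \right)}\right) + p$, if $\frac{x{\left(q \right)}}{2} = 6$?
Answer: $387$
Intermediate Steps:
$x{\left(q \right)} = 12$ ($x{\left(q \right)} = 2 \cdot 6 = 12$)
$p = 150$
$S = 225$
$\left(S + x{\left(L \right)}\right) + p = \left(225 + 12\right) + 150 = 237 + 150 = 387$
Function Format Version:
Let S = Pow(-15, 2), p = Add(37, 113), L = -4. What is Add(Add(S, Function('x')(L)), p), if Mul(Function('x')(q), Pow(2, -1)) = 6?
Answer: 387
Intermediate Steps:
Function('x')(q) = 12 (Function('x')(q) = Mul(2, 6) = 12)
p = 150
S = 225
Add(Add(S, Function('x')(L)), p) = Add(Add(225, 12), 150) = Add(237, 150) = 387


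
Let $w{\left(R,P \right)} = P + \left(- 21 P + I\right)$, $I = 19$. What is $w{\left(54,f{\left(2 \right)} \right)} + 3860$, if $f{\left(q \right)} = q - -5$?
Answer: $3739$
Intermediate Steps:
$f{\left(q \right)} = 5 + q$ ($f{\left(q \right)} = q + 5 = 5 + q$)
$w{\left(R,P \right)} = 19 - 20 P$ ($w{\left(R,P \right)} = P - \left(-19 + 21 P\right) = 19 - 20 P$)
$w{\left(54,f{\left(2 \right)} \right)} + 3860 = \left(19 - 20 \left(5 + 2\right)\right) + 3860 = \left(19 - 140\right) + 3860 = -121 + 3860 = 3739$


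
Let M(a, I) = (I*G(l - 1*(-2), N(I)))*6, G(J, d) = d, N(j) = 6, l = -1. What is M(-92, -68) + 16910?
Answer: 14462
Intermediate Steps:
M(a, I) = 36*I (M(a, I) = (I*6)*6 = (6*I)*6 = 36*I)
M(-92, -68) + 16910 = 36*(-68) + 16910 = -2448 + 16910 = 14462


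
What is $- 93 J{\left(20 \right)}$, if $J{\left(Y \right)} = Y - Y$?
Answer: $0$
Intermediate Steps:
$J{\left(Y \right)} = 0$
$- 93 J{\left(20 \right)} = \left(-93\right) 0 = 0$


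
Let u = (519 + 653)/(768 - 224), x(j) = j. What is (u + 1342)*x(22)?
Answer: 2010855/68 ≈ 29571.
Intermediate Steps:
u = 293/136 (u = 1172/544 = 1172*(1/544) = 293/136 ≈ 2.1544)
(u + 1342)*x(22) = (293/136 + 1342)*22 = (182805/136)*22 = 2010855/68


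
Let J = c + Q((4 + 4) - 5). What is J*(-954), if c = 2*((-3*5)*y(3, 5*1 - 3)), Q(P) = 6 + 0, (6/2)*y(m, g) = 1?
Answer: 3816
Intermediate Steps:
y(m, g) = 1/3 (y(m, g) = (1/3)*1 = 1/3)
Q(P) = 6
c = -10 (c = 2*(-3*5*(1/3)) = 2*(-15*1/3) = 2*(-5) = -10)
J = -4 (J = -10 + 6 = -4)
J*(-954) = -4*(-954) = 3816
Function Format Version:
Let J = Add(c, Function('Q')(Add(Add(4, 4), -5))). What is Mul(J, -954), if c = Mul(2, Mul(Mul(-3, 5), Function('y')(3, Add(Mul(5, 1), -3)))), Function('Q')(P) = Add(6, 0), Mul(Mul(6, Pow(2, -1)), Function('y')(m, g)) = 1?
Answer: 3816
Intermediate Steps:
Function('y')(m, g) = Rational(1, 3) (Function('y')(m, g) = Mul(Rational(1, 3), 1) = Rational(1, 3))
Function('Q')(P) = 6
c = -10 (c = Mul(2, Mul(Mul(-3, 5), Rational(1, 3))) = Mul(2, Mul(-15, Rational(1, 3))) = Mul(2, -5) = -10)
J = -4 (J = Add(-10, 6) = -4)
Mul(J, -954) = Mul(-4, -954) = 3816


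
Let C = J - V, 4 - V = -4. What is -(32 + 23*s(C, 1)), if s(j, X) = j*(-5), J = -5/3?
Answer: -3431/3 ≈ -1143.7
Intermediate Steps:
V = 8 (V = 4 - 1*(-4) = 4 + 4 = 8)
J = -5/3 (J = -5*⅓ = -5/3 ≈ -1.6667)
C = -29/3 (C = -5/3 - 1*8 = -5/3 - 8 = -29/3 ≈ -9.6667)
s(j, X) = -5*j
-(32 + 23*s(C, 1)) = -(32 + 23*(-5*(-29/3))) = -(32 + 23*(145/3)) = -(32 + 3335/3) = -1*3431/3 = -3431/3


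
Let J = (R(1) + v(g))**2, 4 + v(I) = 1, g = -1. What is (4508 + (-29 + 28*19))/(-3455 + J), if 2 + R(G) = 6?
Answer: -5011/3454 ≈ -1.4508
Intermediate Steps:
v(I) = -3 (v(I) = -4 + 1 = -3)
R(G) = 4 (R(G) = -2 + 6 = 4)
J = 1 (J = (4 - 3)**2 = 1**2 = 1)
(4508 + (-29 + 28*19))/(-3455 + J) = (4508 + (-29 + 28*19))/(-3455 + 1) = (4508 + (-29 + 532))/(-3454) = (4508 + 503)*(-1/3454) = 5011*(-1/3454) = -5011/3454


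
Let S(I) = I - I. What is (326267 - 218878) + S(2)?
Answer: 107389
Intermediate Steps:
S(I) = 0
(326267 - 218878) + S(2) = (326267 - 218878) + 0 = 107389 + 0 = 107389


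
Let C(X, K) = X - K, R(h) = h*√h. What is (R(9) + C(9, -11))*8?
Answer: 376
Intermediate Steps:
R(h) = h^(3/2)
(R(9) + C(9, -11))*8 = (9^(3/2) + (9 - 1*(-11)))*8 = (27 + (9 + 11))*8 = (27 + 20)*8 = 47*8 = 376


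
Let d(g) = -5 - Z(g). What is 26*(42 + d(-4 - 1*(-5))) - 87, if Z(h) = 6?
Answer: 719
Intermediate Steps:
d(g) = -11 (d(g) = -5 - 1*6 = -5 - 6 = -11)
26*(42 + d(-4 - 1*(-5))) - 87 = 26*(42 - 11) - 87 = 26*31 - 87 = 806 - 87 = 719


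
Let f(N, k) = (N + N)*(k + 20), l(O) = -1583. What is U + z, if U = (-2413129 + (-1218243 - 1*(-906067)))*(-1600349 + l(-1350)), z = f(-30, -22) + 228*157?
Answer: 4365753325176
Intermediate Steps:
f(N, k) = 2*N*(20 + k) (f(N, k) = (2*N)*(20 + k) = 2*N*(20 + k))
z = 35916 (z = 2*(-30)*(20 - 22) + 228*157 = 2*(-30)*(-2) + 35796 = 120 + 35796 = 35916)
U = 4365753289260 (U = (-2413129 + (-1218243 - 1*(-906067)))*(-1600349 - 1583) = (-2413129 + (-1218243 + 906067))*(-1601932) = (-2413129 - 312176)*(-1601932) = -2725305*(-1601932) = 4365753289260)
U + z = 4365753289260 + 35916 = 4365753325176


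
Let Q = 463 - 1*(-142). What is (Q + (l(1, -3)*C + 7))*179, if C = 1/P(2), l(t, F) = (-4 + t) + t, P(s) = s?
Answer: 109369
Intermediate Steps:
l(t, F) = -4 + 2*t
Q = 605 (Q = 463 + 142 = 605)
C = ½ (C = 1/2 = ½ ≈ 0.50000)
(Q + (l(1, -3)*C + 7))*179 = (605 + ((-4 + 2*1)*(½) + 7))*179 = (605 + ((-4 + 2)*(½) + 7))*179 = (605 + (-2*½ + 7))*179 = (605 + (-1 + 7))*179 = (605 + 6)*179 = 611*179 = 109369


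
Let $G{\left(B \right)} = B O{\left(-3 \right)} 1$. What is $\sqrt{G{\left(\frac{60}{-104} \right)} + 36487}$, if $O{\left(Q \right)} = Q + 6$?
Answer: $\frac{\sqrt{24664042}}{26} \approx 191.01$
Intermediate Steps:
$O{\left(Q \right)} = 6 + Q$
$G{\left(B \right)} = 3 B$ ($G{\left(B \right)} = B \left(6 - 3\right) 1 = B 3 \cdot 1 = 3 B 1 = 3 B$)
$\sqrt{G{\left(\frac{60}{-104} \right)} + 36487} = \sqrt{3 \frac{60}{-104} + 36487} = \sqrt{3 \cdot 60 \left(- \frac{1}{104}\right) + 36487} = \sqrt{3 \left(- \frac{15}{26}\right) + 36487} = \sqrt{- \frac{45}{26} + 36487} = \sqrt{\frac{948617}{26}} = \frac{\sqrt{24664042}}{26}$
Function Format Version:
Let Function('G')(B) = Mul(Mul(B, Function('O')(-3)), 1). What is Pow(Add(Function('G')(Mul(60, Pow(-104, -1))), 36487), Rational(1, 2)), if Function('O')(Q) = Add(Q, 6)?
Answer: Mul(Rational(1, 26), Pow(24664042, Rational(1, 2))) ≈ 191.01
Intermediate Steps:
Function('O')(Q) = Add(6, Q)
Function('G')(B) = Mul(3, B) (Function('G')(B) = Mul(Mul(B, Add(6, -3)), 1) = Mul(Mul(B, 3), 1) = Mul(Mul(3, B), 1) = Mul(3, B))
Pow(Add(Function('G')(Mul(60, Pow(-104, -1))), 36487), Rational(1, 2)) = Pow(Add(Mul(3, Mul(60, Pow(-104, -1))), 36487), Rational(1, 2)) = Pow(Add(Mul(3, Mul(60, Rational(-1, 104))), 36487), Rational(1, 2)) = Pow(Add(Mul(3, Rational(-15, 26)), 36487), Rational(1, 2)) = Pow(Add(Rational(-45, 26), 36487), Rational(1, 2)) = Pow(Rational(948617, 26), Rational(1, 2)) = Mul(Rational(1, 26), Pow(24664042, Rational(1, 2)))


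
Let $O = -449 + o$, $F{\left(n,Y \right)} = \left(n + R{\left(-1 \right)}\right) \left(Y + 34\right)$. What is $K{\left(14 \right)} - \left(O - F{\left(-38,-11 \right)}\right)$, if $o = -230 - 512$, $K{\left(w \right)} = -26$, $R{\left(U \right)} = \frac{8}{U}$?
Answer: $107$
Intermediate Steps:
$o = -742$ ($o = -230 - 512 = -742$)
$F{\left(n,Y \right)} = \left(-8 + n\right) \left(34 + Y\right)$ ($F{\left(n,Y \right)} = \left(n + \frac{8}{-1}\right) \left(Y + 34\right) = \left(n + 8 \left(-1\right)\right) \left(34 + Y\right) = \left(n - 8\right) \left(34 + Y\right) = \left(-8 + n\right) \left(34 + Y\right)$)
$O = -1191$ ($O = -449 - 742 = -1191$)
$K{\left(14 \right)} - \left(O - F{\left(-38,-11 \right)}\right) = -26 - -133 = -26 + \left(\left(-272 + 88 - 1292 + 418\right) + 1191\right) = -26 + \left(-1058 + 1191\right) = -26 + 133 = 107$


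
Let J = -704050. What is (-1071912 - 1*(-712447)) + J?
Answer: -1063515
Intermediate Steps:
(-1071912 - 1*(-712447)) + J = (-1071912 - 1*(-712447)) - 704050 = (-1071912 + 712447) - 704050 = -359465 - 704050 = -1063515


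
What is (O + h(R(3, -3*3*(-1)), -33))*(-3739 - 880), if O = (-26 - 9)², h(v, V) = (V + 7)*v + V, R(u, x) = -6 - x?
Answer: -7307258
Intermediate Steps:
h(v, V) = V + v*(7 + V) (h(v, V) = (7 + V)*v + V = v*(7 + V) + V = V + v*(7 + V))
O = 1225 (O = (-35)² = 1225)
(O + h(R(3, -3*3*(-1)), -33))*(-3739 - 880) = (1225 + (-33 + 7*(-6 - (-3*3)*(-1)) - 33*(-6 - (-3*3)*(-1))))*(-3739 - 880) = (1225 + (-33 + 7*(-6 - (-9)*(-1)) - 33*(-6 - (-9)*(-1))))*(-4619) = (1225 + (-33 + 7*(-6 - 1*9) - 33*(-6 - 1*9)))*(-4619) = (1225 + (-33 + 7*(-6 - 9) - 33*(-6 - 9)))*(-4619) = (1225 + (-33 + 7*(-15) - 33*(-15)))*(-4619) = (1225 + (-33 - 105 + 495))*(-4619) = (1225 + 357)*(-4619) = 1582*(-4619) = -7307258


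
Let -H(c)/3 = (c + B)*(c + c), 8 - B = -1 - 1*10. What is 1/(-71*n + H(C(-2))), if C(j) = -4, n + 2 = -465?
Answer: 1/33517 ≈ 2.9836e-5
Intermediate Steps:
n = -467 (n = -2 - 465 = -467)
B = 19 (B = 8 - (-1 - 1*10) = 8 - (-1 - 10) = 8 - 1*(-11) = 8 + 11 = 19)
H(c) = -6*c*(19 + c) (H(c) = -3*(c + 19)*(c + c) = -3*(19 + c)*2*c = -6*c*(19 + c))
1/(-71*n + H(C(-2))) = 1/(-71*(-467) - 6*(-4)*(19 - 4)) = 1/(33157 - 6*(-4)*15) = 1/(33157 + 360) = 1/33517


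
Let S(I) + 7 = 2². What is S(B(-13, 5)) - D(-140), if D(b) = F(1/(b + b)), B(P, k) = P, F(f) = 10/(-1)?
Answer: 7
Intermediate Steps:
F(f) = -10 (F(f) = 10*(-1) = -10)
S(I) = -3 (S(I) = -7 + 2² = -7 + 4 = -3)
D(b) = -10
S(B(-13, 5)) - D(-140) = -3 - 1*(-10) = -3 + 10 = 7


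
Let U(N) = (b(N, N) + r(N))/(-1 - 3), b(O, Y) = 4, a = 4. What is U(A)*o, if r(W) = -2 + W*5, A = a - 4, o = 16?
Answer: -8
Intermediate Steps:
A = 0 (A = 4 - 4 = 0)
r(W) = -2 + 5*W
U(N) = -½ - 5*N/4 (U(N) = (4 + (-2 + 5*N))/(-1 - 3) = (2 + 5*N)/(-4) = (2 + 5*N)*(-¼) = -½ - 5*N/4)
U(A)*o = (-½ - 5/4*0)*16 = (-½ + 0)*16 = -½*16 = -8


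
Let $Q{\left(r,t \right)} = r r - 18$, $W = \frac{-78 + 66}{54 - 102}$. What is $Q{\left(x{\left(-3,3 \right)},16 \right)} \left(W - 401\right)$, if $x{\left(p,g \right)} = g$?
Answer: $\frac{14427}{4} \approx 3606.8$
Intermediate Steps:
$W = \frac{1}{4}$ ($W = - \frac{12}{-48} = \left(-12\right) \left(- \frac{1}{48}\right) = \frac{1}{4} \approx 0.25$)
$Q{\left(r,t \right)} = -18 + r^{2}$ ($Q{\left(r,t \right)} = r^{2} - 18 = -18 + r^{2}$)
$Q{\left(x{\left(-3,3 \right)},16 \right)} \left(W - 401\right) = \left(-18 + 3^{2}\right) \left(\frac{1}{4} - 401\right) = \left(-18 + 9\right) \left(- \frac{1603}{4}\right) = \left(-9\right) \left(- \frac{1603}{4}\right) = \frac{14427}{4}$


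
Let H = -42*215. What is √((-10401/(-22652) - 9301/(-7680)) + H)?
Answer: I*√66708782077781130/2718240 ≈ 95.018*I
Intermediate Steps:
H = -9030
√((-10401/(-22652) - 9301/(-7680)) + H) = √((-10401/(-22652) - 9301/(-7680)) - 9030) = √((-10401*(-1/22652) - 9301*(-1/7680)) - 9030) = √((10401/22652 + 9301/7680) - 9030) = √(72641483/43491840 - 9030) = √(-392658673717/43491840) = I*√66708782077781130/2718240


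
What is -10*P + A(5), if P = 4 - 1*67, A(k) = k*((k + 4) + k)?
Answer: 700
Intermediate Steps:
A(k) = k*(4 + 2*k) (A(k) = k*((4 + k) + k) = k*(4 + 2*k))
P = -63 (P = 4 - 67 = -63)
-10*P + A(5) = -10*(-63) + 2*5*(2 + 5) = 630 + 2*5*7 = 630 + 70 = 700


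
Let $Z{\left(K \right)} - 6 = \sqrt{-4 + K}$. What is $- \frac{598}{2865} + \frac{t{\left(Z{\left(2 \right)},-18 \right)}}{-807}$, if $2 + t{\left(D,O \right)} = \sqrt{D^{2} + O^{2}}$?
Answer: $- \frac{52984}{256895} - \frac{\sqrt{358 + 12 i \sqrt{2}}}{807} \approx -0.2297 - 0.00055556 i$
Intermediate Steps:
$Z{\left(K \right)} = 6 + \sqrt{-4 + K}$
$t{\left(D,O \right)} = -2 + \sqrt{D^{2} + O^{2}}$
$- \frac{598}{2865} + \frac{t{\left(Z{\left(2 \right)},-18 \right)}}{-807} = - \frac{598}{2865} + \frac{-2 + \sqrt{\left(6 + \sqrt{-4 + 2}\right)^{2} + \left(-18\right)^{2}}}{-807} = \left(-598\right) \frac{1}{2865} + \left(-2 + \sqrt{\left(6 + \sqrt{-2}\right)^{2} + 324}\right) \left(- \frac{1}{807}\right) = - \frac{598}{2865} + \left(-2 + \sqrt{\left(6 + i \sqrt{2}\right)^{2} + 324}\right) \left(- \frac{1}{807}\right) = - \frac{598}{2865} + \left(-2 + \sqrt{324 + \left(6 + i \sqrt{2}\right)^{2}}\right) \left(- \frac{1}{807}\right) = - \frac{598}{2865} + \left(\frac{2}{807} - \frac{\sqrt{324 + \left(6 + i \sqrt{2}\right)^{2}}}{807}\right) = - \frac{52984}{256895} - \frac{\sqrt{324 + \left(6 + i \sqrt{2}\right)^{2}}}{807}$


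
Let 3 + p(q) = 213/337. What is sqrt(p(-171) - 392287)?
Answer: I*sqrt(44551911229)/337 ≈ 626.33*I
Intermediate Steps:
p(q) = -798/337 (p(q) = -3 + 213/337 = -798/337)
sqrt(p(-171) - 392287) = sqrt(-798/337 - 392287) = sqrt(-132201517/337) = I*sqrt(44551911229)/337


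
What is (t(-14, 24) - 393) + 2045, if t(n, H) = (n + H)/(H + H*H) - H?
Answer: 97681/60 ≈ 1628.0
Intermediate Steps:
t(n, H) = -H + (H + n)/(H + H**2) (t(n, H) = (H + n)/(H + H**2) - H = -H + (H + n)/(H + H**2))
(t(-14, 24) - 393) + 2045 = ((24 - 14 - 1*24**2 - 1*24**3)/(24*(1 + 24)) - 393) + 2045 = ((1/24)*(24 - 14 - 1*576 - 1*13824)/25 - 393) + 2045 = ((1/24)*(1/25)*(24 - 14 - 576 - 13824) - 393) + 2045 = ((1/24)*(1/25)*(-14390) - 393) + 2045 = (-1439/60 - 393) + 2045 = -25019/60 + 2045 = 97681/60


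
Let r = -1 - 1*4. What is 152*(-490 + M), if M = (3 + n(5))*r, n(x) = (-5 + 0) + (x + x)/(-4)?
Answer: -71060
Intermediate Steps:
n(x) = -5 - x/2 (n(x) = -5 + (2*x)*(-1/4) = -5 - x/2)
r = -5 (r = -1 - 4 = -5)
M = 45/2 (M = (3 + (-5 - 1/2*5))*(-5) = (3 + (-5 - 5/2))*(-5) = (3 - 15/2)*(-5) = -9/2*(-5) = 45/2 ≈ 22.500)
152*(-490 + M) = 152*(-490 + 45/2) = 152*(-935/2) = -71060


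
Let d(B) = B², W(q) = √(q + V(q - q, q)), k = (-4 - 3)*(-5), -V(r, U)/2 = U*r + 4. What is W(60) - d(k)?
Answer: -1225 + 2*√13 ≈ -1217.8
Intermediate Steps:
V(r, U) = -8 - 2*U*r (V(r, U) = -2*(U*r + 4) = -2*(4 + U*r) = -8 - 2*U*r)
k = 35 (k = -7*(-5) = 35)
W(q) = √(-8 + q) (W(q) = √(q + (-8 - 2*q*(q - q))) = √(q + (-8 - 2*q*0)) = √(q + (-8 + 0)) = √(q - 8) = √(-8 + q))
W(60) - d(k) = √(-8 + 60) - 1*35² = √52 - 1*1225 = 2*√13 - 1225 = -1225 + 2*√13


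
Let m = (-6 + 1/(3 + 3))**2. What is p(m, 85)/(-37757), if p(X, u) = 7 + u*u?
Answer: -7232/37757 ≈ -0.19154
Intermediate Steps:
m = 1225/36 (m = (-6 + 1/6)**2 = (-35/6)**2 = 1225/36 ≈ 34.028)
p(X, u) = 7 + u**2
p(m, 85)/(-37757) = (7 + 85**2)/(-37757) = (7 + 7225)*(-1/37757) = 7232*(-1/37757) = -7232/37757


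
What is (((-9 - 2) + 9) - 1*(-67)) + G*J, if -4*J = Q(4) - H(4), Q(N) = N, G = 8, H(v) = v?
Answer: 65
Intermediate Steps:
J = 0 (J = -(4 - 1*4)/4 = -(4 - 4)/4 = -¼*0 = 0)
(((-9 - 2) + 9) - 1*(-67)) + G*J = (((-9 - 2) + 9) - 1*(-67)) + 8*0 = ((-11 + 9) + 67) + 0 = (-2 + 67) + 0 = 65 + 0 = 65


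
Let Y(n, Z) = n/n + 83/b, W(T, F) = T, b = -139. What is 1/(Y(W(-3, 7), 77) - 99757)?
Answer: -139/13866167 ≈ -1.0024e-5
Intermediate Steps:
Y(n, Z) = 56/139 (Y(n, Z) = n/n + 83/(-139) = 1 + 83*(-1/139) = 1 - 83/139 = 56/139)
1/(Y(W(-3, 7), 77) - 99757) = 1/(56/139 - 99757) = 1/(-13866167/139) = -139/13866167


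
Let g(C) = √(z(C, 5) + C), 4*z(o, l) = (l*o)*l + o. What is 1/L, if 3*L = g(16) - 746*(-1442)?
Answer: 806799/289299833926 - 3*√30/578599667852 ≈ 2.7888e-6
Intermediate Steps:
z(o, l) = o/4 + o*l²/4 (z(o, l) = ((l*o)*l + o)/4 = (o*l² + o)/4 = (o + o*l²)/4 = o/4 + o*l²/4)
g(C) = √30*√C/2 (g(C) = √(C*(1 + 5²)/4 + C) = √(C*(1 + 25)/4 + C) = √((¼)*C*26 + C) = √(13*C/2 + C) = √(15*C/2) = √30*√C/2)
L = 1075732/3 + 2*√30/3 (L = (√30*√16/2 - 746*(-1442))/3 = ((½)*√30*4 + 1075732)/3 = (2*√30 + 1075732)/3 = (1075732 + 2*√30)/3 = 1075732/3 + 2*√30/3 ≈ 3.5858e+5)
1/L = 1/(1075732/3 + 2*√30/3)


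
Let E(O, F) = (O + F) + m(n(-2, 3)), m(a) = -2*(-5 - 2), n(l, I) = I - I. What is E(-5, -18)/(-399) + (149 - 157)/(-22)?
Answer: 565/1463 ≈ 0.38619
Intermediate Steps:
n(l, I) = 0
m(a) = 14 (m(a) = -2*(-7) = 14)
E(O, F) = 14 + F + O (E(O, F) = (O + F) + 14 = (F + O) + 14 = 14 + F + O)
E(-5, -18)/(-399) + (149 - 157)/(-22) = (14 - 18 - 5)/(-399) + (149 - 157)/(-22) = -9*(-1/399) - 8*(-1/22) = 3/133 + 4/11 = 565/1463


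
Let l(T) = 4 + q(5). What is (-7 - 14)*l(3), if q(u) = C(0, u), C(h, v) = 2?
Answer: -126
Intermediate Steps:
q(u) = 2
l(T) = 6 (l(T) = 4 + 2 = 6)
(-7 - 14)*l(3) = (-7 - 14)*6 = -21*6 = -126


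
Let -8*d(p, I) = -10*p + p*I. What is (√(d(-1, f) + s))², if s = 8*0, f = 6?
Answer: -½ ≈ -0.50000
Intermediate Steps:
s = 0
d(p, I) = 5*p/4 - I*p/8 (d(p, I) = -(-10*p + p*I)/8 = -(-10*p + I*p)/8 = 5*p/4 - I*p/8)
(√(d(-1, f) + s))² = (√((⅛)*(-1)*(10 - 1*6) + 0))² = (√((⅛)*(-1)*(10 - 6) + 0))² = (√((⅛)*(-1)*4 + 0))² = (√(-½ + 0))² = (√(-½))² = (I*√2/2)² = -½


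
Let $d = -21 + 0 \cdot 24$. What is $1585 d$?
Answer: $-33285$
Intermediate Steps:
$d = -21$ ($d = -21 + 0 = -21$)
$1585 d = 1585 \left(-21\right) = -33285$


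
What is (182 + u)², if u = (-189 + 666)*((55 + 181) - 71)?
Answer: 6223158769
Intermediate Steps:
u = 78705 (u = 477*(236 - 71) = 477*165 = 78705)
(182 + u)² = (182 + 78705)² = 78887² = 6223158769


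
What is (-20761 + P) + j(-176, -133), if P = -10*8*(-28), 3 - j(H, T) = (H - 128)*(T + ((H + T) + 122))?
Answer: -115798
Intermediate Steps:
j(H, T) = 3 - (-128 + H)*(122 + H + 2*T) (j(H, T) = 3 - (H - 128)*(T + ((H + T) + 122)) = 3 - (-128 + H)*(T + (122 + H + T)) = 3 - (-128 + H)*(122 + H + 2*T))
P = 2240 (P = -80*(-28) = 2240)
(-20761 + P) + j(-176, -133) = (-20761 + 2240) + (15619 - 1*(-176)**2 + 6*(-176) + 256*(-133) - 2*(-176)*(-133)) = -18521 + (15619 - 1*30976 - 1056 - 34048 - 46816) = -18521 + (15619 - 30976 - 1056 - 34048 - 46816) = -18521 - 97277 = -115798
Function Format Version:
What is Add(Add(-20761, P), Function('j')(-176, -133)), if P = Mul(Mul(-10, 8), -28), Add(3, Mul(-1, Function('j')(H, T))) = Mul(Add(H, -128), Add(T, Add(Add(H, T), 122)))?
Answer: -115798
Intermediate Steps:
Function('j')(H, T) = Add(3, Mul(-1, Add(-128, H), Add(122, H, Mul(2, T)))) (Function('j')(H, T) = Add(3, Mul(-1, Mul(Add(H, -128), Add(T, Add(Add(H, T), 122))))) = Add(3, Mul(-1, Mul(Add(-128, H), Add(T, Add(122, H, T))))) = Add(3, Mul(-1, Mul(Add(-128, H), Add(122, H, Mul(2, T))))) = Add(3, Mul(-1, Add(-128, H), Add(122, H, Mul(2, T)))))
P = 2240 (P = Mul(-80, -28) = 2240)
Add(Add(-20761, P), Function('j')(-176, -133)) = Add(Add(-20761, 2240), Add(15619, Mul(-1, Pow(-176, 2)), Mul(6, -176), Mul(256, -133), Mul(-2, -176, -133))) = Add(-18521, Add(15619, Mul(-1, 30976), -1056, -34048, -46816)) = Add(-18521, Add(15619, -30976, -1056, -34048, -46816)) = Add(-18521, -97277) = -115798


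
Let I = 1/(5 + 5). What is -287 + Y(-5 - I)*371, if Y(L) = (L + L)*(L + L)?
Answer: 957796/25 ≈ 38312.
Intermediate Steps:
I = ⅒ (I = 1/10 = ⅒ ≈ 0.10000)
Y(L) = 4*L² (Y(L) = (2*L)*(2*L) = 4*L²)
-287 + Y(-5 - I)*371 = -287 + (4*(-5 - 1*⅒)²)*371 = -287 + (4*(-5 - ⅒)²)*371 = -287 + (4*(-51/10)²)*371 = -287 + (4*(2601/100))*371 = -287 + (2601/25)*371 = -287 + 964971/25 = 957796/25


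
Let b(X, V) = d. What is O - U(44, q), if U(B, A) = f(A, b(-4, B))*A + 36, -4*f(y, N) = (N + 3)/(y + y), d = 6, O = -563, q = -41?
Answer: -4783/8 ≈ -597.88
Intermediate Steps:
b(X, V) = 6
f(y, N) = -(3 + N)/(8*y) (f(y, N) = -(N + 3)/(4*(y + y)) = -(3 + N)/(4*(2*y)) = -(3 + N)*1/(2*y)/4 = -(3 + N)/(8*y))
U(B, A) = 279/8 (U(B, A) = ((-3 - 1*6)/(8*A))*A + 36 = ((-3 - 6)/(8*A))*A + 36 = ((⅛)*(-9)/A)*A + 36 = (-9/(8*A))*A + 36 = -9/8 + 36 = 279/8)
O - U(44, q) = -563 - 1*279/8 = -563 - 279/8 = -4783/8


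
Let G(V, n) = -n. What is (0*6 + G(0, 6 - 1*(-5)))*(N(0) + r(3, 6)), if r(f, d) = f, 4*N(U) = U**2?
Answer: -33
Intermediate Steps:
N(U) = U**2/4
(0*6 + G(0, 6 - 1*(-5)))*(N(0) + r(3, 6)) = (0*6 - (6 - 1*(-5)))*((1/4)*0**2 + 3) = (0 - (6 + 5))*((1/4)*0 + 3) = (0 - 1*11)*(0 + 3) = (0 - 11)*3 = -11*3 = -33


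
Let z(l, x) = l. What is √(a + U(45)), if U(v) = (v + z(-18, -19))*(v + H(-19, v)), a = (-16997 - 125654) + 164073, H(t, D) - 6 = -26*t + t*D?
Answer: 2*√3263 ≈ 114.25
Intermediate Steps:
H(t, D) = 6 - 26*t + D*t (H(t, D) = 6 + (-26*t + t*D) = 6 + (-26*t + D*t) = 6 - 26*t + D*t)
a = 21422 (a = -142651 + 164073 = 21422)
U(v) = (-18 + v)*(500 - 18*v) (U(v) = (v - 18)*(v + (6 - 26*(-19) + v*(-19))) = (-18 + v)*(v + (6 + 494 - 19*v)) = (-18 + v)*(v + (500 - 19*v)) = (-18 + v)*(500 - 18*v))
√(a + U(45)) = √(21422 + (-9000 - 18*45² + 824*45)) = √(21422 + (-9000 - 18*2025 + 37080)) = √(21422 + (-9000 - 36450 + 37080)) = √(21422 - 8370) = √13052 = 2*√3263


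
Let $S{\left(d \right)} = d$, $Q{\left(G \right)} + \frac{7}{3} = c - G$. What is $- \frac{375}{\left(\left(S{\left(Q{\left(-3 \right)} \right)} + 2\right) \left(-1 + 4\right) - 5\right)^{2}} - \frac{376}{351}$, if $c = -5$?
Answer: $- \frac{20641}{5616} \approx -3.6754$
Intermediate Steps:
$Q{\left(G \right)} = - \frac{22}{3} - G$ ($Q{\left(G \right)} = - \frac{7}{3} - \left(5 + G\right) = - \frac{22}{3} - G$)
$- \frac{375}{\left(\left(S{\left(Q{\left(-3 \right)} \right)} + 2\right) \left(-1 + 4\right) - 5\right)^{2}} - \frac{376}{351} = - \frac{375}{\left(\left(\left(- \frac{22}{3} - -3\right) + 2\right) \left(-1 + 4\right) - 5\right)^{2}} - \frac{376}{351} = - \frac{375}{\left(\left(\left(- \frac{22}{3} + 3\right) + 2\right) 3 - 5\right)^{2}} - \frac{376}{351} = - \frac{375}{\left(\left(- \frac{13}{3} + 2\right) 3 - 5\right)^{2}} - \frac{376}{351} = - \frac{375}{\left(\left(- \frac{7}{3}\right) 3 - 5\right)^{2}} - \frac{376}{351} = - \frac{375}{\left(-7 - 5\right)^{2}} - \frac{376}{351} = - \frac{375}{\left(-12\right)^{2}} - \frac{376}{351} = - \frac{375}{144} - \frac{376}{351} = \left(-375\right) \frac{1}{144} - \frac{376}{351} = - \frac{125}{48} - \frac{376}{351} = - \frac{20641}{5616}$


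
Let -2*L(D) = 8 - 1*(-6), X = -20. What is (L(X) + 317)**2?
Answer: 96100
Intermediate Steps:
L(D) = -7 (L(D) = -(8 - 1*(-6))/2 = -(8 + 6)/2 = -1/2*14 = -7)
(L(X) + 317)**2 = (-7 + 317)**2 = 310**2 = 96100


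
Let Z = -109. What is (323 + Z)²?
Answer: 45796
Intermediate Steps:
(323 + Z)² = (323 - 109)² = 214² = 45796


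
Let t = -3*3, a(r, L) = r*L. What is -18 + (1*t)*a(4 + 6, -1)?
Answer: 72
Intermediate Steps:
a(r, L) = L*r
t = -9
-18 + (1*t)*a(4 + 6, -1) = -18 + (1*(-9))*(-(4 + 6)) = -18 - (-9)*10 = -18 - 9*(-10) = -18 + 90 = 72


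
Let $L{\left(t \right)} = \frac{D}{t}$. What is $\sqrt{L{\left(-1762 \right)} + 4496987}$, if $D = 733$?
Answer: $\frac{\sqrt{13961542416082}}{1762} \approx 2120.6$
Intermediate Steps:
$L{\left(t \right)} = \frac{733}{t}$
$\sqrt{L{\left(-1762 \right)} + 4496987} = \sqrt{\frac{733}{-1762} + 4496987} = \sqrt{733 \left(- \frac{1}{1762}\right) + 4496987} = \sqrt{- \frac{733}{1762} + 4496987} = \sqrt{\frac{7923690361}{1762}} = \frac{\sqrt{13961542416082}}{1762}$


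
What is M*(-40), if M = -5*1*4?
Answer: 800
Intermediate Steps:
M = -20 (M = -5*4 = -20)
M*(-40) = -20*(-40) = 800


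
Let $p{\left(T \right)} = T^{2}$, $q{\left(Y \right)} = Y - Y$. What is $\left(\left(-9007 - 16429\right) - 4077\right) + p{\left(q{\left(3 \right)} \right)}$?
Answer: $-29513$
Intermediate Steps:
$q{\left(Y \right)} = 0$
$\left(\left(-9007 - 16429\right) - 4077\right) + p{\left(q{\left(3 \right)} \right)} = \left(\left(-9007 - 16429\right) - 4077\right) + 0^{2} = \left(-25436 - 4077\right) + 0 = -29513 + 0 = -29513$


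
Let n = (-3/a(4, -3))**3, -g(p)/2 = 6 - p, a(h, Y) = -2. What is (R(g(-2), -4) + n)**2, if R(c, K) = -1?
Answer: 361/64 ≈ 5.6406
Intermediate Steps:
g(p) = -12 + 2*p (g(p) = -2*(6 - p) = -12 + 2*p)
n = 27/8 (n = (-3/(-2))**3 = (-3*(-1/2))**3 = (3/2)**3 = 27/8 ≈ 3.3750)
(R(g(-2), -4) + n)**2 = (-1 + 27/8)**2 = (19/8)**2 = 361/64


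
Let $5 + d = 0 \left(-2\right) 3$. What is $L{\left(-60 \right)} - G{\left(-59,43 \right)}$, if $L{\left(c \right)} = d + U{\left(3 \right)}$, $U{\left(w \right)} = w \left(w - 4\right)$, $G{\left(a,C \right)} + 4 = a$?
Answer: $55$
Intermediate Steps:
$d = -5$ ($d = -5 + 0 \left(-2\right) 3 = -5 + 0 \cdot 3 = -5 + 0 = -5$)
$G{\left(a,C \right)} = -4 + a$
$U{\left(w \right)} = w \left(-4 + w\right)$
$L{\left(c \right)} = -8$ ($L{\left(c \right)} = -5 + 3 \left(-4 + 3\right) = -5 + 3 \left(-1\right) = -5 - 3 = -8$)
$L{\left(-60 \right)} - G{\left(-59,43 \right)} = -8 - \left(-4 - 59\right) = -8 - -63 = -8 + 63 = 55$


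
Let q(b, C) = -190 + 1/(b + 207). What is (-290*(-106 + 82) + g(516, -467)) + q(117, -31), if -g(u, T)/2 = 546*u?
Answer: -180371447/324 ≈ -5.5670e+5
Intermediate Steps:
g(u, T) = -1092*u
q(b, C) = -190 + 1/(207 + b)
(-290*(-106 + 82) + g(516, -467)) + q(117, -31) = (-290*(-106 + 82) - 1092*516) + (-39329 - 190*117)/(207 + 117) = (-290*(-24) - 563472) + (-39329 - 22230)/324 = (6960 - 563472) + (1/324)*(-61559) = -556512 - 61559/324 = -180371447/324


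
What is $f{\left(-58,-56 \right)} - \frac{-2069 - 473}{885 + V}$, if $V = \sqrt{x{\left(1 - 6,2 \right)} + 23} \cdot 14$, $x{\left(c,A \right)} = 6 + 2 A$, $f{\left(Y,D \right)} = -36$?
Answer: $- \frac{8571194}{258919} - \frac{35588 \sqrt{33}}{776757} \approx -33.367$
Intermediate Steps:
$V = 14 \sqrt{33}$ ($V = \sqrt{\left(6 + 2 \cdot 2\right) + 23} \cdot 14 = \sqrt{\left(6 + 4\right) + 23} \cdot 14 = \sqrt{10 + 23} \cdot 14 = \sqrt{33} \cdot 14 = 14 \sqrt{33} \approx 80.424$)
$f{\left(-58,-56 \right)} - \frac{-2069 - 473}{885 + V} = -36 - \frac{-2069 - 473}{885 + 14 \sqrt{33}} = -36 - - \frac{2542}{885 + 14 \sqrt{33}} = -36 + \frac{2542}{885 + 14 \sqrt{33}}$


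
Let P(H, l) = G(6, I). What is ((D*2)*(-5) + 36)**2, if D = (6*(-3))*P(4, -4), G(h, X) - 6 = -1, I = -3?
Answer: 876096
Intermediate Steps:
G(h, X) = 5 (G(h, X) = 6 - 1 = 5)
P(H, l) = 5
D = -90 (D = (6*(-3))*5 = -18*5 = -90)
((D*2)*(-5) + 36)**2 = (-90*2*(-5) + 36)**2 = (-180*(-5) + 36)**2 = (900 + 36)**2 = 936**2 = 876096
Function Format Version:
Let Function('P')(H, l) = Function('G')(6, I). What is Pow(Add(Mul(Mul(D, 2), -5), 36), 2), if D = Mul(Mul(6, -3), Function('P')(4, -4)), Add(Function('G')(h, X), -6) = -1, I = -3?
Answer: 876096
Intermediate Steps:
Function('G')(h, X) = 5 (Function('G')(h, X) = Add(6, -1) = 5)
Function('P')(H, l) = 5
D = -90 (D = Mul(Mul(6, -3), 5) = Mul(-18, 5) = -90)
Pow(Add(Mul(Mul(D, 2), -5), 36), 2) = Pow(Add(Mul(Mul(-90, 2), -5), 36), 2) = Pow(Add(Mul(-180, -5), 36), 2) = Pow(Add(900, 36), 2) = Pow(936, 2) = 876096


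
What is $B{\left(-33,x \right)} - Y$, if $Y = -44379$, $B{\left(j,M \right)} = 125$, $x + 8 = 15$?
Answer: $44504$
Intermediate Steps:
$x = 7$ ($x = -8 + 15 = 7$)
$B{\left(-33,x \right)} - Y = 125 - -44379 = 125 + 44379 = 44504$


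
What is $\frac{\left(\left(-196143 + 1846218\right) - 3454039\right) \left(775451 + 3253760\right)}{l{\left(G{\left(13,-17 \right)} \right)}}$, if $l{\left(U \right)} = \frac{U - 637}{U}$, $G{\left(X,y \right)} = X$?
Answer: $\frac{1817137898101}{12} \approx 1.5143 \cdot 10^{11}$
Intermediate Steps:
$l{\left(U \right)} = \frac{-637 + U}{U}$
$\frac{\left(\left(-196143 + 1846218\right) - 3454039\right) \left(775451 + 3253760\right)}{l{\left(G{\left(13,-17 \right)} \right)}} = \frac{\left(\left(-196143 + 1846218\right) - 3454039\right) \left(775451 + 3253760\right)}{\frac{1}{13} \left(-637 + 13\right)} = \frac{\left(1650075 - 3454039\right) 4029211}{\frac{1}{13} \left(-624\right)} = \frac{\left(-1803964\right) 4029211}{-48} = \left(-7268551592404\right) \left(- \frac{1}{48}\right) = \frac{1817137898101}{12}$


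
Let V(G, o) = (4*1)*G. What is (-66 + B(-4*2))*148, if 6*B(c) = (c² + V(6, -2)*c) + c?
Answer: -39368/3 ≈ -13123.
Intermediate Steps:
V(G, o) = 4*G
B(c) = c²/6 + 25*c/6 (B(c) = ((c² + (4*6)*c) + c)/6 = ((c² + 24*c) + c)/6 = (c² + 25*c)/6 = c²/6 + 25*c/6)
(-66 + B(-4*2))*148 = (-66 + (-4*2)*(25 - 4*2)/6)*148 = (-66 + (⅙)*(-8)*(25 - 8))*148 = (-66 + (⅙)*(-8)*17)*148 = (-66 - 68/3)*148 = -266/3*148 = -39368/3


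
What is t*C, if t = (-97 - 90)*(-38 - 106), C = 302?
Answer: 8132256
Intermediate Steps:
t = 26928 (t = -187*(-144) = 26928)
t*C = 26928*302 = 8132256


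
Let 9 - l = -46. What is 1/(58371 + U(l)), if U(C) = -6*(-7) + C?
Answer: 1/58468 ≈ 1.7103e-5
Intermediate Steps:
l = 55 (l = 9 - 1*(-46) = 9 + 46 = 55)
U(C) = 42 + C
1/(58371 + U(l)) = 1/(58371 + (42 + 55)) = 1/(58371 + 97) = 1/58468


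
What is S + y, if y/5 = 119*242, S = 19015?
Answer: 163005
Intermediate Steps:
y = 143990 (y = 5*(119*242) = 5*28798 = 143990)
S + y = 19015 + 143990 = 163005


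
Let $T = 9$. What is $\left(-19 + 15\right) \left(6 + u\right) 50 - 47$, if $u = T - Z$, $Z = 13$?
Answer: $-447$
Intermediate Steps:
$u = -4$ ($u = 9 - 13 = -4$)
$\left(-19 + 15\right) \left(6 + u\right) 50 - 47 = \left(-19 + 15\right) \left(6 - 4\right) 50 - 47 = \left(-4\right) 2 \cdot 50 - 47 = \left(-8\right) 50 - 47 = -400 - 47 = -447$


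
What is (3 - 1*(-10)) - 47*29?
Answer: -1350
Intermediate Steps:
(3 - 1*(-10)) - 47*29 = (3 + 10) - 1363 = 13 - 1363 = -1350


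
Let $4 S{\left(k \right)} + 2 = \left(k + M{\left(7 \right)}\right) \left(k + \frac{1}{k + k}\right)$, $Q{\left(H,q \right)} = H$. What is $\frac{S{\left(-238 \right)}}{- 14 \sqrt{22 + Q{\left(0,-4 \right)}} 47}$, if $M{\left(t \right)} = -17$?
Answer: $- \frac{1699279 \sqrt{22}}{1621312} \approx -4.916$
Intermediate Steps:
$S{\left(k \right)} = - \frac{1}{2} + \frac{\left(-17 + k\right) \left(k + \frac{1}{2 k}\right)}{4}$ ($S{\left(k \right)} = - \frac{1}{2} + \frac{\left(k - 17\right) \left(k + \frac{1}{k + k}\right)}{4} = - \frac{1}{2} + \frac{\left(-17 + k\right) \left(k + \frac{1}{2 k}\right)}{4}$)
$\frac{S{\left(-238 \right)}}{- 14 \sqrt{22 + Q{\left(0,-4 \right)}} 47} = \frac{\frac{1}{8} \frac{1}{-238} \left(-17 - 238 \left(-3 - -8092 + 2 \left(-238\right)^{2}\right)\right)}{- 14 \sqrt{22 + 0} \cdot 47} = \frac{\frac{1}{8} \left(- \frac{1}{238}\right) \left(-17 - 238 \left(-3 + 8092 + 2 \cdot 56644\right)\right)}{- 14 \sqrt{22} \cdot 47} = \frac{\frac{1}{8} \left(- \frac{1}{238}\right) \left(-17 - 238 \left(-3 + 8092 + 113288\right)\right)}{\left(-658\right) \sqrt{22}} = \frac{1}{8} \left(- \frac{1}{238}\right) \left(-17 - 28887726\right) \left(- \frac{\sqrt{22}}{14476}\right) = \frac{1}{8} \left(- \frac{1}{238}\right) \left(-28887743\right) \left(- \frac{\sqrt{22}}{14476}\right) = \frac{1699279 \left(- \frac{\sqrt{22}}{14476}\right)}{112} = - \frac{1699279 \sqrt{22}}{1621312}$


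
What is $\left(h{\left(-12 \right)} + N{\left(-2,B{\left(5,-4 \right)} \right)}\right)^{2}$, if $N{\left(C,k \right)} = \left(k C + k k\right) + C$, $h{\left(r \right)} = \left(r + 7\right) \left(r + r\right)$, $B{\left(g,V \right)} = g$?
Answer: $17689$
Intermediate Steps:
$h{\left(r \right)} = 2 r \left(7 + r\right)$ ($h{\left(r \right)} = \left(7 + r\right) 2 r = 2 r \left(7 + r\right)$)
$N{\left(C,k \right)} = C + k^{2} + C k$ ($N{\left(C,k \right)} = \left(C k + k^{2}\right) + C = \left(k^{2} + C k\right) + C = C + k^{2} + C k$)
$\left(h{\left(-12 \right)} + N{\left(-2,B{\left(5,-4 \right)} \right)}\right)^{2} = \left(2 \left(-12\right) \left(7 - 12\right) - \left(12 - 25\right)\right)^{2} = \left(2 \left(-12\right) \left(-5\right) - -13\right)^{2} = \left(120 + 13\right)^{2} = 133^{2} = 17689$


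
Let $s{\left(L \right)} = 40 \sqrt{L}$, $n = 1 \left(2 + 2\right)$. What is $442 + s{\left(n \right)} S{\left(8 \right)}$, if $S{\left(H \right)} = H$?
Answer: $1082$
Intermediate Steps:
$n = 4$ ($n = 1 \cdot 4 = 4$)
$442 + s{\left(n \right)} S{\left(8 \right)} = 442 + 40 \sqrt{4} \cdot 8 = 442 + 40 \cdot 2 \cdot 8 = 442 + 80 \cdot 8 = 442 + 640 = 1082$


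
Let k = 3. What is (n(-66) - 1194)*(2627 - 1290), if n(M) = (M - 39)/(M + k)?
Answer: -4782449/3 ≈ -1.5942e+6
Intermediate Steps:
n(M) = (-39 + M)/(3 + M) (n(M) = (M - 39)/(M + 3) = (-39 + M)/(3 + M))
(n(-66) - 1194)*(2627 - 1290) = ((-39 - 66)/(3 - 66) - 1194)*(2627 - 1290) = (-105/(-63) - 1194)*1337 = (-1/63*(-105) - 1194)*1337 = (5/3 - 1194)*1337 = -3577/3*1337 = -4782449/3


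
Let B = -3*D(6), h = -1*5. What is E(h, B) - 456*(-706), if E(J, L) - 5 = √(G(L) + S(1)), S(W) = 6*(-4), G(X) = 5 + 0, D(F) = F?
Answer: 321941 + I*√19 ≈ 3.2194e+5 + 4.3589*I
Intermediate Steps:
G(X) = 5
h = -5
S(W) = -24
B = -18 (B = -3*6 = -18)
E(J, L) = 5 + I*√19 (E(J, L) = 5 + √(5 - 24) = 5 + √(-19) = 5 + I*√19)
E(h, B) - 456*(-706) = (5 + I*√19) - 456*(-706) = (5 + I*√19) + 321936 = 321941 + I*√19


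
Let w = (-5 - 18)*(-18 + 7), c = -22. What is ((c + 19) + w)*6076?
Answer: 1519000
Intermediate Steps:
w = 253 (w = -23*(-11) = 253)
((c + 19) + w)*6076 = ((-22 + 19) + 253)*6076 = (-3 + 253)*6076 = 250*6076 = 1519000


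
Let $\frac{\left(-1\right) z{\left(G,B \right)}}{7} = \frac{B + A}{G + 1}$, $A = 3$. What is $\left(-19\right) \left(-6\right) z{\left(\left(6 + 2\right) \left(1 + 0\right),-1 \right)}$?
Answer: $- \frac{532}{3} \approx -177.33$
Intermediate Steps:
$z{\left(G,B \right)} = - \frac{7 \left(3 + B\right)}{1 + G}$ ($z{\left(G,B \right)} = - 7 \frac{B + 3}{G + 1} = - 7 \frac{3 + B}{1 + G} = - \frac{7 \left(3 + B\right)}{1 + G}$)
$\left(-19\right) \left(-6\right) z{\left(\left(6 + 2\right) \left(1 + 0\right),-1 \right)} = \left(-19\right) \left(-6\right) \frac{7 \left(-3 - -1\right)}{1 + \left(6 + 2\right) \left(1 + 0\right)} = 114 \frac{7 \left(-3 + 1\right)}{1 + 8 \cdot 1} = 114 \cdot 7 \frac{1}{1 + 8} \left(-2\right) = 114 \cdot 7 \cdot \frac{1}{9} \left(-2\right) = 114 \left(- \frac{14}{9}\right) = - \frac{532}{3}$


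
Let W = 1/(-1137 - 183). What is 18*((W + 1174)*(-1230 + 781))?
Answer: -2087417613/220 ≈ -9.4883e+6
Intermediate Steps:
W = -1/1320 (W = 1/(-1320) = -1/1320 ≈ -0.00075758)
18*((W + 1174)*(-1230 + 781)) = 18*((-1/1320 + 1174)*(-1230 + 781)) = 18*((1549679/1320)*(-449)) = 18*(-695805871/1320) = -2087417613/220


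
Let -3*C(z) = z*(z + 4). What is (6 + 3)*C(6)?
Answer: -180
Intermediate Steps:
C(z) = -z*(4 + z)/3 (C(z) = -z*(z + 4)/3 = -z*(4 + z)/3)
(6 + 3)*C(6) = (6 + 3)*(-⅓*6*(4 + 6)) = 9*(-⅓*6*10) = 9*(-20) = -180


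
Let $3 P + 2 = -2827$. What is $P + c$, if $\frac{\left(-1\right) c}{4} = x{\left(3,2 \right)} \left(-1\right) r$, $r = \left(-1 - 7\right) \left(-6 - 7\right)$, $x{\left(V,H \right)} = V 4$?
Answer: $4049$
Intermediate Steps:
$P = -943$ ($P = - \frac{2}{3} + \frac{1}{3} \left(-2827\right) = - \frac{2}{3} - \frac{2827}{3} = -943$)
$x{\left(V,H \right)} = 4 V$
$r = 104$ ($r = \left(-8\right) \left(-13\right) = 104$)
$c = 4992$ ($c = - 4 \cdot 4 \cdot 3 \left(-1\right) 104 = - 4 \cdot 12 \left(-1\right) 104 = - 4 \left(\left(-12\right) 104\right) = \left(-4\right) \left(-1248\right) = 4992$)
$P + c = -943 + 4992 = 4049$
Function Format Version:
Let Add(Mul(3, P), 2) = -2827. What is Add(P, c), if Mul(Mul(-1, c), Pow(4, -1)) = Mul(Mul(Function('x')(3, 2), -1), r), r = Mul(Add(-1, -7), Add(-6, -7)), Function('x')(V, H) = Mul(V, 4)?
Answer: 4049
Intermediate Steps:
P = -943 (P = Add(Rational(-2, 3), Mul(Rational(1, 3), -2827)) = Add(Rational(-2, 3), Rational(-2827, 3)) = -943)
Function('x')(V, H) = Mul(4, V)
r = 104 (r = Mul(-8, -13) = 104)
c = 4992 (c = Mul(-4, Mul(Mul(Mul(4, 3), -1), 104)) = Mul(-4, Mul(Mul(12, -1), 104)) = Mul(-4, Mul(-12, 104)) = Mul(-4, -1248) = 4992)
Add(P, c) = Add(-943, 4992) = 4049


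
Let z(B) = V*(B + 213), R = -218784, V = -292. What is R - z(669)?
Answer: 38760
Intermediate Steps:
z(B) = -62196 - 292*B (z(B) = -292*(B + 213) = -292*(213 + B) = -62196 - 292*B)
R - z(669) = -218784 - (-62196 - 292*669) = -218784 - (-62196 - 195348) = -218784 - 1*(-257544) = -218784 + 257544 = 38760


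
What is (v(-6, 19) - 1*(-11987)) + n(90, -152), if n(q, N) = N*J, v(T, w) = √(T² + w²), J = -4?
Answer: 12595 + √397 ≈ 12615.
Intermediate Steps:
n(q, N) = -4*N (n(q, N) = N*(-4) = -4*N)
(v(-6, 19) - 1*(-11987)) + n(90, -152) = (√((-6)² + 19²) - 1*(-11987)) - 4*(-152) = (√(36 + 361) + 11987) + 608 = (√397 + 11987) + 608 = (11987 + √397) + 608 = 12595 + √397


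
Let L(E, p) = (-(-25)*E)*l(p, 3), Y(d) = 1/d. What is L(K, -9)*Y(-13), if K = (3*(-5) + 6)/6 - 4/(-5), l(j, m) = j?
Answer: -315/26 ≈ -12.115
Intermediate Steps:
K = -7/10 (K = (-15 + 6)*(1/6) - 4*(-1/5) = -9*1/6 + 4/5 = -3/2 + 4/5 = -7/10 ≈ -0.70000)
L(E, p) = 25*E*p (L(E, p) = (-(-25)*E)*p = (25*E)*p = 25*E*p)
L(K, -9)*Y(-13) = (25*(-7/10)*(-9))/(-13) = (315/2)*(-1/13) = -315/26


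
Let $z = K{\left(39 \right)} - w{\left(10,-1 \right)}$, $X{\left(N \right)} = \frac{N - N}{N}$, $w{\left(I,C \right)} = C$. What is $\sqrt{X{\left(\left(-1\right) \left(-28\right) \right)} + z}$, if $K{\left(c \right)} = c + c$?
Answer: $\sqrt{79} \approx 8.8882$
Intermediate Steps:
$K{\left(c \right)} = 2 c$
$X{\left(N \right)} = 0$ ($X{\left(N \right)} = \frac{0}{N} = 0$)
$z = 79$ ($z = 2 \cdot 39 - -1 = 78 + 1 = 79$)
$\sqrt{X{\left(\left(-1\right) \left(-28\right) \right)} + z} = \sqrt{0 + 79} = \sqrt{79}$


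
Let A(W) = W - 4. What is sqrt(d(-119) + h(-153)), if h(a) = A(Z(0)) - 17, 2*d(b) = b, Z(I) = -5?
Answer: 3*I*sqrt(38)/2 ≈ 9.2466*I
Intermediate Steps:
A(W) = -4 + W
d(b) = b/2
h(a) = -26 (h(a) = (-4 - 5) - 17 = -9 - 17 = -26)
sqrt(d(-119) + h(-153)) = sqrt((1/2)*(-119) - 26) = sqrt(-119/2 - 26) = sqrt(-171/2) = 3*I*sqrt(38)/2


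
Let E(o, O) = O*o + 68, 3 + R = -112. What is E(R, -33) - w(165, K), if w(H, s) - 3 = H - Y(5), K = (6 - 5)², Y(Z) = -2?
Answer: 3693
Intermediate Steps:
R = -115 (R = -3 - 112 = -115)
K = 1 (K = 1² = 1)
w(H, s) = 5 + H (w(H, s) = 3 + (H - 1*(-2)) = 3 + (H + 2) = 3 + (2 + H) = 5 + H)
E(o, O) = 68 + O*o
E(R, -33) - w(165, K) = (68 - 33*(-115)) - (5 + 165) = (68 + 3795) - 1*170 = 3863 - 170 = 3693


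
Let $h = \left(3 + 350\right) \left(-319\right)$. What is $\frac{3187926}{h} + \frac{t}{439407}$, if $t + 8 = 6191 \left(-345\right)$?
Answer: $- \frac{1641314629003}{49480304049} \approx -33.171$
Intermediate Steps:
$h = -112607$ ($h = 353 \left(-319\right) = -112607$)
$t = -2135903$ ($t = -8 + 6191 \left(-345\right) = -8 - 2135895 = -2135903$)
$\frac{3187926}{h} + \frac{t}{439407} = \frac{3187926}{-112607} - \frac{2135903}{439407} = 3187926 \left(- \frac{1}{112607}\right) - \frac{2135903}{439407} = - \frac{3187926}{112607} - \frac{2135903}{439407} = - \frac{1641314629003}{49480304049}$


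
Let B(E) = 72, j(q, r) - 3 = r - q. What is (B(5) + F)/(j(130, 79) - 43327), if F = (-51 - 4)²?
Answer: -3097/43375 ≈ -0.071401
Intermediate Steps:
j(q, r) = 3 + r - q (j(q, r) = 3 + (r - q) = 3 + r - q)
F = 3025 (F = (-55)² = 3025)
(B(5) + F)/(j(130, 79) - 43327) = (72 + 3025)/((3 + 79 - 1*130) - 43327) = 3097/((3 + 79 - 130) - 43327) = 3097/(-48 - 43327) = 3097/(-43375) = 3097*(-1/43375) = -3097/43375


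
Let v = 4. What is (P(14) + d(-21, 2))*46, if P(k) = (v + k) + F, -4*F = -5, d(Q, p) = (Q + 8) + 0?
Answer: 575/2 ≈ 287.50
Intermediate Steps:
d(Q, p) = 8 + Q (d(Q, p) = (8 + Q) + 0 = 8 + Q)
F = 5/4 (F = -1/4*(-5) = 5/4 ≈ 1.2500)
P(k) = 21/4 + k (P(k) = (4 + k) + 5/4 = 21/4 + k)
(P(14) + d(-21, 2))*46 = ((21/4 + 14) + (8 - 21))*46 = (77/4 - 13)*46 = (25/4)*46 = 575/2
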